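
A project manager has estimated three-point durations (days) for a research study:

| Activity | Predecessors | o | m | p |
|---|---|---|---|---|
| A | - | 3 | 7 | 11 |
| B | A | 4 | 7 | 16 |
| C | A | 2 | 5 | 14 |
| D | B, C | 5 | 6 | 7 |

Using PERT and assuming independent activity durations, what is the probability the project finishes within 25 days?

te_A = (3 + 4·7 + 11)/6 = 42/6 = 7; σ²_A = ((11−3)/6)² = 1.778
te_B = (4 + 4·7 + 16)/6 = 48/6 = 8; σ²_B = ((16−4)/6)² = 4.000
te_C = (2 + 4·5 + 14)/6 = 36/6 = 6; σ²_C = ((14−2)/6)² = 4.000
te_D = (5 + 4·6 + 7)/6 = 36/6 = 6; σ²_D = ((7−5)/6)² = 0.111

Forward pass:
ES_A = 0; EF_A = 7
ES_B = 7; EF_B = 7+8 = 15
ES_C = 7; EF_C = 7+6 = 13
ES_D = max(EF_B=15, EF_C=13) = 15; EF_D = 15+6 = 21
Expected project duration μ = 21 days. Critical path: A → B → D.

Variance along critical path = 1.778 + 4.000 + 0.111 = 5.889; σ = √5.889 = 2.427 days.
Z = (25 − 21) / 2.427 = 1.648
P(T ≤ 25) = Φ(1.648) ≈ 0.950

0.950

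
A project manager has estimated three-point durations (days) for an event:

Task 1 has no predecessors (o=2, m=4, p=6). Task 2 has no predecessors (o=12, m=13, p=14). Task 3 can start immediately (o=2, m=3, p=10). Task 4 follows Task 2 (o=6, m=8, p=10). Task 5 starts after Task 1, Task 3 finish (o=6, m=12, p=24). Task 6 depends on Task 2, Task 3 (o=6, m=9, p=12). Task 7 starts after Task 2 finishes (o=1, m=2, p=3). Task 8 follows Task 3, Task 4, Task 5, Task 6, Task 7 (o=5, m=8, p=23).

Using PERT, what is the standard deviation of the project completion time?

te_Task 1 = (2 + 4·4 + 6)/6 = 24/6 = 4; σ²_Task 1 = ((6−2)/6)² = 0.444
te_Task 2 = (12 + 4·13 + 14)/6 = 78/6 = 13; σ²_Task 2 = ((14−12)/6)² = 0.111
te_Task 3 = (2 + 4·3 + 10)/6 = 24/6 = 4; σ²_Task 3 = ((10−2)/6)² = 1.778
te_Task 4 = (6 + 4·8 + 10)/6 = 48/6 = 8; σ²_Task 4 = ((10−6)/6)² = 0.444
te_Task 5 = (6 + 4·12 + 24)/6 = 78/6 = 13; σ²_Task 5 = ((24−6)/6)² = 9.000
te_Task 6 = (6 + 4·9 + 12)/6 = 54/6 = 9; σ²_Task 6 = ((12−6)/6)² = 1.000
te_Task 7 = (1 + 4·2 + 3)/6 = 12/6 = 2; σ²_Task 7 = ((3−1)/6)² = 0.111
te_Task 8 = (5 + 4·8 + 23)/6 = 60/6 = 10; σ²_Task 8 = ((23−5)/6)² = 9.000

Forward pass:
ES_Task 1 = 0; EF_Task 1 = 4
ES_Task 2 = 0; EF_Task 2 = 13
ES_Task 3 = 0; EF_Task 3 = 4
ES_Task 4 = 13; EF_Task 4 = 13+8 = 21
ES_Task 5 = max(EF_Task 1=4, EF_Task 3=4) = 4; EF_Task 5 = 4+13 = 17
ES_Task 6 = max(EF_Task 2=13, EF_Task 3=4) = 13; EF_Task 6 = 13+9 = 22
ES_Task 7 = 13; EF_Task 7 = 13+2 = 15
ES_Task 8 = max(EF_Task 3=4, EF_Task 4=21, EF_Task 5=17, EF_Task 6=22, EF_Task 7=15) = 22; EF_Task 8 = 22+10 = 32
Expected project duration μ = 32 days. Critical path: Task 2 → Task 6 → Task 8.

Variance along critical path = 0.111 + 1.000 + 9.000 = 10.111
σ = √10.111 = 3.180 days

3.18 days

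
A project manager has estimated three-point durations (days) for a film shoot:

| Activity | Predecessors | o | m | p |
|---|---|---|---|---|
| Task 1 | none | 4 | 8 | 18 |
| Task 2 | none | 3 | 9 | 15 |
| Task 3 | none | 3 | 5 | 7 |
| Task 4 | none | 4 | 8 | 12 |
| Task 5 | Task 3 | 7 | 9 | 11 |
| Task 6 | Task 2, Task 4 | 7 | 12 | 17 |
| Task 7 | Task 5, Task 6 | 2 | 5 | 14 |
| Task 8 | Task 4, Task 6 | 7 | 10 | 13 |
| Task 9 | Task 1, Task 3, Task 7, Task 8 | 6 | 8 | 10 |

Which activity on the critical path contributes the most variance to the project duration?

te_Task 1 = (4 + 4·8 + 18)/6 = 54/6 = 9; σ²_Task 1 = ((18−4)/6)² = 5.444
te_Task 2 = (3 + 4·9 + 15)/6 = 54/6 = 9; σ²_Task 2 = ((15−3)/6)² = 4.000
te_Task 3 = (3 + 4·5 + 7)/6 = 30/6 = 5; σ²_Task 3 = ((7−3)/6)² = 0.444
te_Task 4 = (4 + 4·8 + 12)/6 = 48/6 = 8; σ²_Task 4 = ((12−4)/6)² = 1.778
te_Task 5 = (7 + 4·9 + 11)/6 = 54/6 = 9; σ²_Task 5 = ((11−7)/6)² = 0.444
te_Task 6 = (7 + 4·12 + 17)/6 = 72/6 = 12; σ²_Task 6 = ((17−7)/6)² = 2.778
te_Task 7 = (2 + 4·5 + 14)/6 = 36/6 = 6; σ²_Task 7 = ((14−2)/6)² = 4.000
te_Task 8 = (7 + 4·10 + 13)/6 = 60/6 = 10; σ²_Task 8 = ((13−7)/6)² = 1.000
te_Task 9 = (6 + 4·8 + 10)/6 = 48/6 = 8; σ²_Task 9 = ((10−6)/6)² = 0.444

Forward pass:
ES_Task 1 = 0; EF_Task 1 = 9
ES_Task 2 = 0; EF_Task 2 = 9
ES_Task 3 = 0; EF_Task 3 = 5
ES_Task 4 = 0; EF_Task 4 = 8
ES_Task 5 = 5; EF_Task 5 = 5+9 = 14
ES_Task 6 = max(EF_Task 2=9, EF_Task 4=8) = 9; EF_Task 6 = 9+12 = 21
ES_Task 7 = max(EF_Task 5=14, EF_Task 6=21) = 21; EF_Task 7 = 21+6 = 27
ES_Task 8 = max(EF_Task 4=8, EF_Task 6=21) = 21; EF_Task 8 = 21+10 = 31
ES_Task 9 = max(EF_Task 1=9, EF_Task 3=5, EF_Task 7=27, EF_Task 8=31) = 31; EF_Task 9 = 31+8 = 39
Expected project duration μ = 39 days. Critical path: Task 2 → Task 6 → Task 8 → Task 9.

Variances on critical path: σ²_Task 2=4.000, σ²_Task 6=2.778, σ²_Task 8=1.000, σ²_Task 9=0.444.
Largest is σ²_Task 2 = 4.000.

Task 2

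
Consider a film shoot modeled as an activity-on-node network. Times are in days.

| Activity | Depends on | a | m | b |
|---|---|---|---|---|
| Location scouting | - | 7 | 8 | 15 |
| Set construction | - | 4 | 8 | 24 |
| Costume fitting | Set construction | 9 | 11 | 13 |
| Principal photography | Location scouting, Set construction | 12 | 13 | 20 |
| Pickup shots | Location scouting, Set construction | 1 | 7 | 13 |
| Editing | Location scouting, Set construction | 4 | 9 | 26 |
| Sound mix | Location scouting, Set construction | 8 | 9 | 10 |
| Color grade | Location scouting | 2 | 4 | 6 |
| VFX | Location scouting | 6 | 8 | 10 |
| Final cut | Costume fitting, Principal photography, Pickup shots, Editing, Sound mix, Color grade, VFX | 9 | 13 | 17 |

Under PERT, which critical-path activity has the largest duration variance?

Set construction

te_Location scouting = (7 + 4·8 + 15)/6 = 54/6 = 9; σ²_Location scouting = ((15−7)/6)² = 1.778
te_Set construction = (4 + 4·8 + 24)/6 = 60/6 = 10; σ²_Set construction = ((24−4)/6)² = 11.111
te_Costume fitting = (9 + 4·11 + 13)/6 = 66/6 = 11; σ²_Costume fitting = ((13−9)/6)² = 0.444
te_Principal photography = (12 + 4·13 + 20)/6 = 84/6 = 14; σ²_Principal photography = ((20−12)/6)² = 1.778
te_Pickup shots = (1 + 4·7 + 13)/6 = 42/6 = 7; σ²_Pickup shots = ((13−1)/6)² = 4.000
te_Editing = (4 + 4·9 + 26)/6 = 66/6 = 11; σ²_Editing = ((26−4)/6)² = 13.444
te_Sound mix = (8 + 4·9 + 10)/6 = 54/6 = 9; σ²_Sound mix = ((10−8)/6)² = 0.111
te_Color grade = (2 + 4·4 + 6)/6 = 24/6 = 4; σ²_Color grade = ((6−2)/6)² = 0.444
te_VFX = (6 + 4·8 + 10)/6 = 48/6 = 8; σ²_VFX = ((10−6)/6)² = 0.444
te_Final cut = (9 + 4·13 + 17)/6 = 78/6 = 13; σ²_Final cut = ((17−9)/6)² = 1.778

Forward pass:
ES_Location scouting = 0; EF_Location scouting = 9
ES_Set construction = 0; EF_Set construction = 10
ES_Costume fitting = 10; EF_Costume fitting = 10+11 = 21
ES_Principal photography = max(EF_Location scouting=9, EF_Set construction=10) = 10; EF_Principal photography = 10+14 = 24
ES_Pickup shots = max(EF_Location scouting=9, EF_Set construction=10) = 10; EF_Pickup shots = 10+7 = 17
ES_Editing = max(EF_Location scouting=9, EF_Set construction=10) = 10; EF_Editing = 10+11 = 21
ES_Sound mix = max(EF_Location scouting=9, EF_Set construction=10) = 10; EF_Sound mix = 10+9 = 19
ES_Color grade = 9; EF_Color grade = 9+4 = 13
ES_VFX = 9; EF_VFX = 9+8 = 17
ES_Final cut = max(EF_Costume fitting=21, EF_Principal photography=24, EF_Pickup shots=17, EF_Editing=21, EF_Sound mix=19, EF_Color grade=13, EF_VFX=17) = 24; EF_Final cut = 24+13 = 37
Expected project duration μ = 37 days. Critical path: Set construction → Principal photography → Final cut.

Variances on critical path: σ²_Set construction=11.111, σ²_Principal photography=1.778, σ²_Final cut=1.778.
Largest is σ²_Set construction = 11.111.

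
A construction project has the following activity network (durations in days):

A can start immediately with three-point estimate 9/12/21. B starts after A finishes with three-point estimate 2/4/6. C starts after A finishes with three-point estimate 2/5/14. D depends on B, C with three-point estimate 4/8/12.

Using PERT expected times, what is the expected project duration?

te_A = (9 + 4·12 + 21)/6 = 78/6 = 13
te_B = (2 + 4·4 + 6)/6 = 24/6 = 4
te_C = (2 + 4·5 + 14)/6 = 36/6 = 6
te_D = (4 + 4·8 + 12)/6 = 48/6 = 8

Forward pass:
ES_A = 0; EF_A = 13
ES_B = 13; EF_B = 13+4 = 17
ES_C = 13; EF_C = 13+6 = 19
ES_D = max(EF_B=17, EF_C=19) = 19; EF_D = 19+8 = 27
Expected project duration μ = 27 days. Critical path: A → C → D.

27 days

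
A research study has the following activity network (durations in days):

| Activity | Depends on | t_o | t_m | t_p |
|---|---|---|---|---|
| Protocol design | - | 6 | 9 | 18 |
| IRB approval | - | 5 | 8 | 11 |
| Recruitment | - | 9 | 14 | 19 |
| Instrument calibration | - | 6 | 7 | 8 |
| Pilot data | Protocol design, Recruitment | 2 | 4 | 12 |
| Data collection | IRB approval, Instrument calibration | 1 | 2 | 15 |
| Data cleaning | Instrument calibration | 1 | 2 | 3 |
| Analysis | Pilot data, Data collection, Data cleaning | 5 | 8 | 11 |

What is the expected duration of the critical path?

27 days

te_Protocol design = (6 + 4·9 + 18)/6 = 60/6 = 10
te_IRB approval = (5 + 4·8 + 11)/6 = 48/6 = 8
te_Recruitment = (9 + 4·14 + 19)/6 = 84/6 = 14
te_Instrument calibration = (6 + 4·7 + 8)/6 = 42/6 = 7
te_Pilot data = (2 + 4·4 + 12)/6 = 30/6 = 5
te_Data collection = (1 + 4·2 + 15)/6 = 24/6 = 4
te_Data cleaning = (1 + 4·2 + 3)/6 = 12/6 = 2
te_Analysis = (5 + 4·8 + 11)/6 = 48/6 = 8

Forward pass:
ES_Protocol design = 0; EF_Protocol design = 10
ES_IRB approval = 0; EF_IRB approval = 8
ES_Recruitment = 0; EF_Recruitment = 14
ES_Instrument calibration = 0; EF_Instrument calibration = 7
ES_Pilot data = max(EF_Protocol design=10, EF_Recruitment=14) = 14; EF_Pilot data = 14+5 = 19
ES_Data collection = max(EF_IRB approval=8, EF_Instrument calibration=7) = 8; EF_Data collection = 8+4 = 12
ES_Data cleaning = 7; EF_Data cleaning = 7+2 = 9
ES_Analysis = max(EF_Pilot data=19, EF_Data collection=12, EF_Data cleaning=9) = 19; EF_Analysis = 19+8 = 27
Expected project duration μ = 27 days. Critical path: Recruitment → Pilot data → Analysis.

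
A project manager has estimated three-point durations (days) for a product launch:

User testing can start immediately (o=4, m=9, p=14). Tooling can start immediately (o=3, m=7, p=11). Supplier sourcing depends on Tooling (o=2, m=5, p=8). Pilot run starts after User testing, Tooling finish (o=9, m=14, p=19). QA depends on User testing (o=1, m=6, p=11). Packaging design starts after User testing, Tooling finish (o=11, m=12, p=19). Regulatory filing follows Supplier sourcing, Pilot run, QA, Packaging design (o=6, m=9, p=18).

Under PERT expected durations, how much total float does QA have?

te_User testing = (4 + 4·9 + 14)/6 = 54/6 = 9
te_Tooling = (3 + 4·7 + 11)/6 = 42/6 = 7
te_Supplier sourcing = (2 + 4·5 + 8)/6 = 30/6 = 5
te_Pilot run = (9 + 4·14 + 19)/6 = 84/6 = 14
te_QA = (1 + 4·6 + 11)/6 = 36/6 = 6
te_Packaging design = (11 + 4·12 + 19)/6 = 78/6 = 13
te_Regulatory filing = (6 + 4·9 + 18)/6 = 60/6 = 10

Forward pass:
ES_User testing = 0; EF_User testing = 9
ES_Tooling = 0; EF_Tooling = 7
ES_Supplier sourcing = 7; EF_Supplier sourcing = 7+5 = 12
ES_Pilot run = max(EF_User testing=9, EF_Tooling=7) = 9; EF_Pilot run = 9+14 = 23
ES_QA = 9; EF_QA = 9+6 = 15
ES_Packaging design = max(EF_User testing=9, EF_Tooling=7) = 9; EF_Packaging design = 9+13 = 22
ES_Regulatory filing = max(EF_Supplier sourcing=12, EF_Pilot run=23, EF_QA=15, EF_Packaging design=22) = 23; EF_Regulatory filing = 23+10 = 33
Expected project duration μ = 33 days. Critical path: User testing → Pilot run → Regulatory filing.

Backward pass:
LF_Regulatory filing = 33; LS_Regulatory filing = 33−10 = 23
LF_Packaging design = LS_Regulatory filing = 23; LS_Packaging design = 23−13 = 10
LF_QA = LS_Regulatory filing = 23; LS_QA = 23−6 = 17
LF_Pilot run = LS_Regulatory filing = 23; LS_Pilot run = 23−14 = 9
LF_Supplier sourcing = LS_Regulatory filing = 23; LS_Supplier sourcing = 23−5 = 18
LF_Tooling = min(LS_Supplier sourcing=18, LS_Pilot run=9, LS_Packaging design=10) = 9; LS_Tooling = 9−7 = 2
LF_User testing = min(LS_Pilot run=9, LS_QA=17, LS_Packaging design=10) = 9; LS_User testing = 9−9 = 0
Slack_QA = LS_QA − ES_QA = 17 − 9 = 8

8 days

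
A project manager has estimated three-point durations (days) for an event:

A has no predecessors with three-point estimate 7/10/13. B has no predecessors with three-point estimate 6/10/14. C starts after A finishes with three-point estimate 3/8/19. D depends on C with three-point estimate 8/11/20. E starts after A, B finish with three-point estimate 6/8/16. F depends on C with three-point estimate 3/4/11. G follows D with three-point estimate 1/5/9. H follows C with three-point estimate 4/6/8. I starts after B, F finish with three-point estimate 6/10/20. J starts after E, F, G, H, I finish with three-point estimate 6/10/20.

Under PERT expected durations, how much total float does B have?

te_A = (7 + 4·10 + 13)/6 = 60/6 = 10
te_B = (6 + 4·10 + 14)/6 = 60/6 = 10
te_C = (3 + 4·8 + 19)/6 = 54/6 = 9
te_D = (8 + 4·11 + 20)/6 = 72/6 = 12
te_E = (6 + 4·8 + 16)/6 = 54/6 = 9
te_F = (3 + 4·4 + 11)/6 = 30/6 = 5
te_G = (1 + 4·5 + 9)/6 = 30/6 = 5
te_H = (4 + 4·6 + 8)/6 = 36/6 = 6
te_I = (6 + 4·10 + 20)/6 = 66/6 = 11
te_J = (6 + 4·10 + 20)/6 = 66/6 = 11

Forward pass:
ES_A = 0; EF_A = 10
ES_B = 0; EF_B = 10
ES_C = 10; EF_C = 10+9 = 19
ES_D = 19; EF_D = 19+12 = 31
ES_E = max(EF_A=10, EF_B=10) = 10; EF_E = 10+9 = 19
ES_F = 19; EF_F = 19+5 = 24
ES_G = 31; EF_G = 31+5 = 36
ES_H = 19; EF_H = 19+6 = 25
ES_I = max(EF_B=10, EF_F=24) = 24; EF_I = 24+11 = 35
ES_J = max(EF_E=19, EF_F=24, EF_G=36, EF_H=25, EF_I=35) = 36; EF_J = 36+11 = 47
Expected project duration μ = 47 days. Critical path: A → C → D → G → J.

Backward pass:
LF_J = 47; LS_J = 47−11 = 36
LF_I = LS_J = 36; LS_I = 36−11 = 25
LF_H = LS_J = 36; LS_H = 36−6 = 30
LF_G = LS_J = 36; LS_G = 36−5 = 31
LF_F = min(LS_I=25, LS_J=36) = 25; LS_F = 25−5 = 20
LF_E = LS_J = 36; LS_E = 36−9 = 27
LF_D = LS_G = 31; LS_D = 31−12 = 19
LF_C = min(LS_D=19, LS_F=20, LS_H=30) = 19; LS_C = 19−9 = 10
LF_B = min(LS_E=27, LS_I=25) = 25; LS_B = 25−10 = 15
LF_A = min(LS_C=10, LS_E=27) = 10; LS_A = 10−10 = 0
Slack_B = LS_B − ES_B = 15 − 0 = 15

15 days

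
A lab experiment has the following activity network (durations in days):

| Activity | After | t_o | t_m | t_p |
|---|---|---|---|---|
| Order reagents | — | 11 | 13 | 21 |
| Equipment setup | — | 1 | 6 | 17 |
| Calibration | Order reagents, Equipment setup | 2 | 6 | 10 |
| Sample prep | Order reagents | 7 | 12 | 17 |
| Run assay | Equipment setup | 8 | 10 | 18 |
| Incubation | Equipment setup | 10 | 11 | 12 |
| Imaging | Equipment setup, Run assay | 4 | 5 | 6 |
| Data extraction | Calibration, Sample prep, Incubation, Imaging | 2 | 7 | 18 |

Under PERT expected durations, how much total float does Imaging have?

3 days

te_Order reagents = (11 + 4·13 + 21)/6 = 84/6 = 14
te_Equipment setup = (1 + 4·6 + 17)/6 = 42/6 = 7
te_Calibration = (2 + 4·6 + 10)/6 = 36/6 = 6
te_Sample prep = (7 + 4·12 + 17)/6 = 72/6 = 12
te_Run assay = (8 + 4·10 + 18)/6 = 66/6 = 11
te_Incubation = (10 + 4·11 + 12)/6 = 66/6 = 11
te_Imaging = (4 + 4·5 + 6)/6 = 30/6 = 5
te_Data extraction = (2 + 4·7 + 18)/6 = 48/6 = 8

Forward pass:
ES_Order reagents = 0; EF_Order reagents = 14
ES_Equipment setup = 0; EF_Equipment setup = 7
ES_Calibration = max(EF_Order reagents=14, EF_Equipment setup=7) = 14; EF_Calibration = 14+6 = 20
ES_Sample prep = 14; EF_Sample prep = 14+12 = 26
ES_Run assay = 7; EF_Run assay = 7+11 = 18
ES_Incubation = 7; EF_Incubation = 7+11 = 18
ES_Imaging = max(EF_Equipment setup=7, EF_Run assay=18) = 18; EF_Imaging = 18+5 = 23
ES_Data extraction = max(EF_Calibration=20, EF_Sample prep=26, EF_Incubation=18, EF_Imaging=23) = 26; EF_Data extraction = 26+8 = 34
Expected project duration μ = 34 days. Critical path: Order reagents → Sample prep → Data extraction.

Backward pass:
LF_Data extraction = 34; LS_Data extraction = 34−8 = 26
LF_Imaging = LS_Data extraction = 26; LS_Imaging = 26−5 = 21
LF_Incubation = LS_Data extraction = 26; LS_Incubation = 26−11 = 15
LF_Run assay = LS_Imaging = 21; LS_Run assay = 21−11 = 10
LF_Sample prep = LS_Data extraction = 26; LS_Sample prep = 26−12 = 14
LF_Calibration = LS_Data extraction = 26; LS_Calibration = 26−6 = 20
LF_Equipment setup = min(LS_Calibration=20, LS_Run assay=10, LS_Incubation=15, LS_Imaging=21) = 10; LS_Equipment setup = 10−7 = 3
LF_Order reagents = min(LS_Calibration=20, LS_Sample prep=14) = 14; LS_Order reagents = 14−14 = 0
Slack_Imaging = LS_Imaging − ES_Imaging = 21 − 18 = 3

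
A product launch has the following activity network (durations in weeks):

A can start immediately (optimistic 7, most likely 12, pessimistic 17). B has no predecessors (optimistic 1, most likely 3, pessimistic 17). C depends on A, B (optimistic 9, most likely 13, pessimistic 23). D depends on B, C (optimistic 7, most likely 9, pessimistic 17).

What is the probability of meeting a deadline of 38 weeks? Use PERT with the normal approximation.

0.727

te_A = (7 + 4·12 + 17)/6 = 72/6 = 12; σ²_A = ((17−7)/6)² = 2.778
te_B = (1 + 4·3 + 17)/6 = 30/6 = 5; σ²_B = ((17−1)/6)² = 7.111
te_C = (9 + 4·13 + 23)/6 = 84/6 = 14; σ²_C = ((23−9)/6)² = 5.444
te_D = (7 + 4·9 + 17)/6 = 60/6 = 10; σ²_D = ((17−7)/6)² = 2.778

Forward pass:
ES_A = 0; EF_A = 12
ES_B = 0; EF_B = 5
ES_C = max(EF_A=12, EF_B=5) = 12; EF_C = 12+14 = 26
ES_D = max(EF_B=5, EF_C=26) = 26; EF_D = 26+10 = 36
Expected project duration μ = 36 weeks. Critical path: A → C → D.

Variance along critical path = 2.778 + 5.444 + 2.778 = 11.000; σ = √11.000 = 3.317 weeks.
Z = (38 − 36) / 3.317 = 0.603
P(T ≤ 38) = Φ(0.603) ≈ 0.727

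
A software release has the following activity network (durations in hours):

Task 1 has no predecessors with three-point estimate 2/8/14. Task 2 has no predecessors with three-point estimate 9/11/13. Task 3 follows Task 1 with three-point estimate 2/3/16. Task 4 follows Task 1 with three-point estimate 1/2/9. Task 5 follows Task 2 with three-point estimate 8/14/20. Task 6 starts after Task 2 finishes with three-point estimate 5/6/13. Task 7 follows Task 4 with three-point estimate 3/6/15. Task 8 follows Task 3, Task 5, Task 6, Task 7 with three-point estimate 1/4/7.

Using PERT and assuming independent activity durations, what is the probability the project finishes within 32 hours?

0.901

te_Task 1 = (2 + 4·8 + 14)/6 = 48/6 = 8; σ²_Task 1 = ((14−2)/6)² = 4.000
te_Task 2 = (9 + 4·11 + 13)/6 = 66/6 = 11; σ²_Task 2 = ((13−9)/6)² = 0.444
te_Task 3 = (2 + 4·3 + 16)/6 = 30/6 = 5; σ²_Task 3 = ((16−2)/6)² = 5.444
te_Task 4 = (1 + 4·2 + 9)/6 = 18/6 = 3; σ²_Task 4 = ((9−1)/6)² = 1.778
te_Task 5 = (8 + 4·14 + 20)/6 = 84/6 = 14; σ²_Task 5 = ((20−8)/6)² = 4.000
te_Task 6 = (5 + 4·6 + 13)/6 = 42/6 = 7; σ²_Task 6 = ((13−5)/6)² = 1.778
te_Task 7 = (3 + 4·6 + 15)/6 = 42/6 = 7; σ²_Task 7 = ((15−3)/6)² = 4.000
te_Task 8 = (1 + 4·4 + 7)/6 = 24/6 = 4; σ²_Task 8 = ((7−1)/6)² = 1.000

Forward pass:
ES_Task 1 = 0; EF_Task 1 = 8
ES_Task 2 = 0; EF_Task 2 = 11
ES_Task 3 = 8; EF_Task 3 = 8+5 = 13
ES_Task 4 = 8; EF_Task 4 = 8+3 = 11
ES_Task 5 = 11; EF_Task 5 = 11+14 = 25
ES_Task 6 = 11; EF_Task 6 = 11+7 = 18
ES_Task 7 = 11; EF_Task 7 = 11+7 = 18
ES_Task 8 = max(EF_Task 3=13, EF_Task 5=25, EF_Task 6=18, EF_Task 7=18) = 25; EF_Task 8 = 25+4 = 29
Expected project duration μ = 29 hours. Critical path: Task 2 → Task 5 → Task 8.

Variance along critical path = 0.444 + 4.000 + 1.000 = 5.444; σ = √5.444 = 2.333 hours.
Z = (32 − 29) / 2.333 = 1.286
P(T ≤ 32) = Φ(1.286) ≈ 0.901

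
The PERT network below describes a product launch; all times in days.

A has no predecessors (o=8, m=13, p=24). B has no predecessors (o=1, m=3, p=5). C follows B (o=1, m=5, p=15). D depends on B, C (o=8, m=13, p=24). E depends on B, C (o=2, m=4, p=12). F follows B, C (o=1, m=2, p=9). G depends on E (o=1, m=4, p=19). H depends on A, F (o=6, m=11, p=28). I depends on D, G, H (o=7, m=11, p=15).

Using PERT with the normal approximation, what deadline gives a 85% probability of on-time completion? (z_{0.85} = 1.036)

42.9 days

te_A = (8 + 4·13 + 24)/6 = 84/6 = 14; σ²_A = ((24−8)/6)² = 7.111
te_B = (1 + 4·3 + 5)/6 = 18/6 = 3; σ²_B = ((5−1)/6)² = 0.444
te_C = (1 + 4·5 + 15)/6 = 36/6 = 6; σ²_C = ((15−1)/6)² = 5.444
te_D = (8 + 4·13 + 24)/6 = 84/6 = 14; σ²_D = ((24−8)/6)² = 7.111
te_E = (2 + 4·4 + 12)/6 = 30/6 = 5; σ²_E = ((12−2)/6)² = 2.778
te_F = (1 + 4·2 + 9)/6 = 18/6 = 3; σ²_F = ((9−1)/6)² = 1.778
te_G = (1 + 4·4 + 19)/6 = 36/6 = 6; σ²_G = ((19−1)/6)² = 9.000
te_H = (6 + 4·11 + 28)/6 = 78/6 = 13; σ²_H = ((28−6)/6)² = 13.444
te_I = (7 + 4·11 + 15)/6 = 66/6 = 11; σ²_I = ((15−7)/6)² = 1.778

Forward pass:
ES_A = 0; EF_A = 14
ES_B = 0; EF_B = 3
ES_C = 3; EF_C = 3+6 = 9
ES_D = max(EF_B=3, EF_C=9) = 9; EF_D = 9+14 = 23
ES_E = max(EF_B=3, EF_C=9) = 9; EF_E = 9+5 = 14
ES_F = max(EF_B=3, EF_C=9) = 9; EF_F = 9+3 = 12
ES_G = 14; EF_G = 14+6 = 20
ES_H = max(EF_A=14, EF_F=12) = 14; EF_H = 14+13 = 27
ES_I = max(EF_D=23, EF_G=20, EF_H=27) = 27; EF_I = 27+11 = 38
Expected project duration μ = 38 days. Critical path: A → H → I.

Variance along critical path = 7.111 + 13.444 + 1.778 = 22.333; σ = 4.726 days.
D = μ + z·σ = 38 + 1.036·4.726 = 42.9 days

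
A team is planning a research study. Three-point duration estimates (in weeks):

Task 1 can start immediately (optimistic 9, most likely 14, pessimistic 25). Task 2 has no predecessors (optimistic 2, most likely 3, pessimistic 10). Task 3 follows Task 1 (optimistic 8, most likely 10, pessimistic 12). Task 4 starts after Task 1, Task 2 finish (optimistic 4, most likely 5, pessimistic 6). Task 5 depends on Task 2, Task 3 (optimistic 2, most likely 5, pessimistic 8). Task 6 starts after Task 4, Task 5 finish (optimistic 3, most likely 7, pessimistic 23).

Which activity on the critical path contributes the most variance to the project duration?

Task 6

te_Task 1 = (9 + 4·14 + 25)/6 = 90/6 = 15; σ²_Task 1 = ((25−9)/6)² = 7.111
te_Task 2 = (2 + 4·3 + 10)/6 = 24/6 = 4; σ²_Task 2 = ((10−2)/6)² = 1.778
te_Task 3 = (8 + 4·10 + 12)/6 = 60/6 = 10; σ²_Task 3 = ((12−8)/6)² = 0.444
te_Task 4 = (4 + 4·5 + 6)/6 = 30/6 = 5; σ²_Task 4 = ((6−4)/6)² = 0.111
te_Task 5 = (2 + 4·5 + 8)/6 = 30/6 = 5; σ²_Task 5 = ((8−2)/6)² = 1.000
te_Task 6 = (3 + 4·7 + 23)/6 = 54/6 = 9; σ²_Task 6 = ((23−3)/6)² = 11.111

Forward pass:
ES_Task 1 = 0; EF_Task 1 = 15
ES_Task 2 = 0; EF_Task 2 = 4
ES_Task 3 = 15; EF_Task 3 = 15+10 = 25
ES_Task 4 = max(EF_Task 1=15, EF_Task 2=4) = 15; EF_Task 4 = 15+5 = 20
ES_Task 5 = max(EF_Task 2=4, EF_Task 3=25) = 25; EF_Task 5 = 25+5 = 30
ES_Task 6 = max(EF_Task 4=20, EF_Task 5=30) = 30; EF_Task 6 = 30+9 = 39
Expected project duration μ = 39 weeks. Critical path: Task 1 → Task 3 → Task 5 → Task 6.

Variances on critical path: σ²_Task 1=7.111, σ²_Task 3=0.444, σ²_Task 5=1.000, σ²_Task 6=11.111.
Largest is σ²_Task 6 = 11.111.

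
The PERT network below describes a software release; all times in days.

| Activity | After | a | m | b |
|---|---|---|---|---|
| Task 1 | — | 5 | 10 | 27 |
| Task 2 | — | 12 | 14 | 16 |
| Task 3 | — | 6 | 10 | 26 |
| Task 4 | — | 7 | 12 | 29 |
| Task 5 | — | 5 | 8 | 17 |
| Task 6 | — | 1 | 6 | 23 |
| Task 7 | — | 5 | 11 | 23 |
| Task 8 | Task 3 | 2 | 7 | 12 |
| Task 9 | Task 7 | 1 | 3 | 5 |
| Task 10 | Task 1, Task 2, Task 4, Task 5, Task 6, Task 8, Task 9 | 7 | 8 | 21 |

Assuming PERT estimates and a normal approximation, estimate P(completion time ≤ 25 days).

0.181

te_Task 1 = (5 + 4·10 + 27)/6 = 72/6 = 12; σ²_Task 1 = ((27−5)/6)² = 13.444
te_Task 2 = (12 + 4·14 + 16)/6 = 84/6 = 14; σ²_Task 2 = ((16−12)/6)² = 0.444
te_Task 3 = (6 + 4·10 + 26)/6 = 72/6 = 12; σ²_Task 3 = ((26−6)/6)² = 11.111
te_Task 4 = (7 + 4·12 + 29)/6 = 84/6 = 14; σ²_Task 4 = ((29−7)/6)² = 13.444
te_Task 5 = (5 + 4·8 + 17)/6 = 54/6 = 9; σ²_Task 5 = ((17−5)/6)² = 4.000
te_Task 6 = (1 + 4·6 + 23)/6 = 48/6 = 8; σ²_Task 6 = ((23−1)/6)² = 13.444
te_Task 7 = (5 + 4·11 + 23)/6 = 72/6 = 12; σ²_Task 7 = ((23−5)/6)² = 9.000
te_Task 8 = (2 + 4·7 + 12)/6 = 42/6 = 7; σ²_Task 8 = ((12−2)/6)² = 2.778
te_Task 9 = (1 + 4·3 + 5)/6 = 18/6 = 3; σ²_Task 9 = ((5−1)/6)² = 0.444
te_Task 10 = (7 + 4·8 + 21)/6 = 60/6 = 10; σ²_Task 10 = ((21−7)/6)² = 5.444

Forward pass:
ES_Task 1 = 0; EF_Task 1 = 12
ES_Task 2 = 0; EF_Task 2 = 14
ES_Task 3 = 0; EF_Task 3 = 12
ES_Task 4 = 0; EF_Task 4 = 14
ES_Task 5 = 0; EF_Task 5 = 9
ES_Task 6 = 0; EF_Task 6 = 8
ES_Task 7 = 0; EF_Task 7 = 12
ES_Task 8 = 12; EF_Task 8 = 12+7 = 19
ES_Task 9 = 12; EF_Task 9 = 12+3 = 15
ES_Task 10 = max(EF_Task 1=12, EF_Task 2=14, EF_Task 4=14, EF_Task 5=9, EF_Task 6=8, EF_Task 8=19, EF_Task 9=15) = 19; EF_Task 10 = 19+10 = 29
Expected project duration μ = 29 days. Critical path: Task 3 → Task 8 → Task 10.

Variance along critical path = 11.111 + 2.778 + 5.444 = 19.333; σ = √19.333 = 4.397 days.
Z = (25 − 29) / 4.397 = -0.910
P(T ≤ 25) = Φ(-0.910) ≈ 0.181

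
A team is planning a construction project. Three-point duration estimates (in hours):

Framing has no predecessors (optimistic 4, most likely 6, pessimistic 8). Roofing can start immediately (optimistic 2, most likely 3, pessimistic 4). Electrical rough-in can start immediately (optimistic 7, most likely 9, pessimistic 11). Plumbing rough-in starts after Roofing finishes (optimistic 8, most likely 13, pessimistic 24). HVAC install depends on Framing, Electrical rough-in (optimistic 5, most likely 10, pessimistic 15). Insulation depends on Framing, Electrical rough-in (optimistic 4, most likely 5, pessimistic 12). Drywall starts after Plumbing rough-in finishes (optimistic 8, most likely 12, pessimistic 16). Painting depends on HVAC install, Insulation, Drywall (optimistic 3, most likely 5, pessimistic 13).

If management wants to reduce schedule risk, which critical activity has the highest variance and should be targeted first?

te_Framing = (4 + 4·6 + 8)/6 = 36/6 = 6; σ²_Framing = ((8−4)/6)² = 0.444
te_Roofing = (2 + 4·3 + 4)/6 = 18/6 = 3; σ²_Roofing = ((4−2)/6)² = 0.111
te_Electrical rough-in = (7 + 4·9 + 11)/6 = 54/6 = 9; σ²_Electrical rough-in = ((11−7)/6)² = 0.444
te_Plumbing rough-in = (8 + 4·13 + 24)/6 = 84/6 = 14; σ²_Plumbing rough-in = ((24−8)/6)² = 7.111
te_HVAC install = (5 + 4·10 + 15)/6 = 60/6 = 10; σ²_HVAC install = ((15−5)/6)² = 2.778
te_Insulation = (4 + 4·5 + 12)/6 = 36/6 = 6; σ²_Insulation = ((12−4)/6)² = 1.778
te_Drywall = (8 + 4·12 + 16)/6 = 72/6 = 12; σ²_Drywall = ((16−8)/6)² = 1.778
te_Painting = (3 + 4·5 + 13)/6 = 36/6 = 6; σ²_Painting = ((13−3)/6)² = 2.778

Forward pass:
ES_Framing = 0; EF_Framing = 6
ES_Roofing = 0; EF_Roofing = 3
ES_Electrical rough-in = 0; EF_Electrical rough-in = 9
ES_Plumbing rough-in = 3; EF_Plumbing rough-in = 3+14 = 17
ES_HVAC install = max(EF_Framing=6, EF_Electrical rough-in=9) = 9; EF_HVAC install = 9+10 = 19
ES_Insulation = max(EF_Framing=6, EF_Electrical rough-in=9) = 9; EF_Insulation = 9+6 = 15
ES_Drywall = 17; EF_Drywall = 17+12 = 29
ES_Painting = max(EF_HVAC install=19, EF_Insulation=15, EF_Drywall=29) = 29; EF_Painting = 29+6 = 35
Expected project duration μ = 35 hours. Critical path: Roofing → Plumbing rough-in → Drywall → Painting.

Variances on critical path: σ²_Roofing=0.111, σ²_Plumbing rough-in=7.111, σ²_Drywall=1.778, σ²_Painting=2.778.
Largest is σ²_Plumbing rough-in = 7.111.

Plumbing rough-in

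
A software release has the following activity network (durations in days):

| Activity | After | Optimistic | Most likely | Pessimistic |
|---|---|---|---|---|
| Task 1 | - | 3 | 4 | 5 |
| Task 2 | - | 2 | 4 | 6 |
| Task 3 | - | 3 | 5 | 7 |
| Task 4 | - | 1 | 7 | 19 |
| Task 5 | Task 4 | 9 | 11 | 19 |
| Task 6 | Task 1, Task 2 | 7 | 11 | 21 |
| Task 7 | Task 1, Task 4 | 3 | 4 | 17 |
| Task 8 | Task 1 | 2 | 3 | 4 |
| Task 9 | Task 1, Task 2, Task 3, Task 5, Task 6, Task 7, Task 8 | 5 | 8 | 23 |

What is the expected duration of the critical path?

te_Task 1 = (3 + 4·4 + 5)/6 = 24/6 = 4
te_Task 2 = (2 + 4·4 + 6)/6 = 24/6 = 4
te_Task 3 = (3 + 4·5 + 7)/6 = 30/6 = 5
te_Task 4 = (1 + 4·7 + 19)/6 = 48/6 = 8
te_Task 5 = (9 + 4·11 + 19)/6 = 72/6 = 12
te_Task 6 = (7 + 4·11 + 21)/6 = 72/6 = 12
te_Task 7 = (3 + 4·4 + 17)/6 = 36/6 = 6
te_Task 8 = (2 + 4·3 + 4)/6 = 18/6 = 3
te_Task 9 = (5 + 4·8 + 23)/6 = 60/6 = 10

Forward pass:
ES_Task 1 = 0; EF_Task 1 = 4
ES_Task 2 = 0; EF_Task 2 = 4
ES_Task 3 = 0; EF_Task 3 = 5
ES_Task 4 = 0; EF_Task 4 = 8
ES_Task 5 = 8; EF_Task 5 = 8+12 = 20
ES_Task 6 = max(EF_Task 1=4, EF_Task 2=4) = 4; EF_Task 6 = 4+12 = 16
ES_Task 7 = max(EF_Task 1=4, EF_Task 4=8) = 8; EF_Task 7 = 8+6 = 14
ES_Task 8 = 4; EF_Task 8 = 4+3 = 7
ES_Task 9 = max(EF_Task 1=4, EF_Task 2=4, EF_Task 3=5, EF_Task 5=20, EF_Task 6=16, EF_Task 7=14, EF_Task 8=7) = 20; EF_Task 9 = 20+10 = 30
Expected project duration μ = 30 days. Critical path: Task 4 → Task 5 → Task 9.

30 days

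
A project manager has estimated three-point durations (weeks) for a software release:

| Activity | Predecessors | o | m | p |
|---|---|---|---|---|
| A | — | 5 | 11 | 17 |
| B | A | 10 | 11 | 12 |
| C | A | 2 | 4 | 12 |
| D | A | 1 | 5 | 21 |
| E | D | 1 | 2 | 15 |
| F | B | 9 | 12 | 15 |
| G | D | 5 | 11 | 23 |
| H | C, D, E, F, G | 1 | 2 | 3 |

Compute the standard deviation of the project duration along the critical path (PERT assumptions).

te_A = (5 + 4·11 + 17)/6 = 66/6 = 11; σ²_A = ((17−5)/6)² = 4.000
te_B = (10 + 4·11 + 12)/6 = 66/6 = 11; σ²_B = ((12−10)/6)² = 0.111
te_C = (2 + 4·4 + 12)/6 = 30/6 = 5; σ²_C = ((12−2)/6)² = 2.778
te_D = (1 + 4·5 + 21)/6 = 42/6 = 7; σ²_D = ((21−1)/6)² = 11.111
te_E = (1 + 4·2 + 15)/6 = 24/6 = 4; σ²_E = ((15−1)/6)² = 5.444
te_F = (9 + 4·12 + 15)/6 = 72/6 = 12; σ²_F = ((15−9)/6)² = 1.000
te_G = (5 + 4·11 + 23)/6 = 72/6 = 12; σ²_G = ((23−5)/6)² = 9.000
te_H = (1 + 4·2 + 3)/6 = 12/6 = 2; σ²_H = ((3−1)/6)² = 0.111

Forward pass:
ES_A = 0; EF_A = 11
ES_B = 11; EF_B = 11+11 = 22
ES_C = 11; EF_C = 11+5 = 16
ES_D = 11; EF_D = 11+7 = 18
ES_E = 18; EF_E = 18+4 = 22
ES_F = 22; EF_F = 22+12 = 34
ES_G = 18; EF_G = 18+12 = 30
ES_H = max(EF_C=16, EF_D=18, EF_E=22, EF_F=34, EF_G=30) = 34; EF_H = 34+2 = 36
Expected project duration μ = 36 weeks. Critical path: A → B → F → H.

Variance along critical path = 4.000 + 0.111 + 1.000 + 0.111 = 5.222
σ = √5.222 = 2.285 weeks

2.29 weeks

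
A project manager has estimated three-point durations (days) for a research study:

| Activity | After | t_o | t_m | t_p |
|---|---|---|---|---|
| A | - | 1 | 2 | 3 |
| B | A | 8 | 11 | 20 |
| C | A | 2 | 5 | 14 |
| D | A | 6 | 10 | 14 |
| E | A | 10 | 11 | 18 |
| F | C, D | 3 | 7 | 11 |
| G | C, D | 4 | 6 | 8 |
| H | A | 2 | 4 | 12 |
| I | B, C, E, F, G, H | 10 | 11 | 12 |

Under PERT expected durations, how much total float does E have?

5 days

te_A = (1 + 4·2 + 3)/6 = 12/6 = 2
te_B = (8 + 4·11 + 20)/6 = 72/6 = 12
te_C = (2 + 4·5 + 14)/6 = 36/6 = 6
te_D = (6 + 4·10 + 14)/6 = 60/6 = 10
te_E = (10 + 4·11 + 18)/6 = 72/6 = 12
te_F = (3 + 4·7 + 11)/6 = 42/6 = 7
te_G = (4 + 4·6 + 8)/6 = 36/6 = 6
te_H = (2 + 4·4 + 12)/6 = 30/6 = 5
te_I = (10 + 4·11 + 12)/6 = 66/6 = 11

Forward pass:
ES_A = 0; EF_A = 2
ES_B = 2; EF_B = 2+12 = 14
ES_C = 2; EF_C = 2+6 = 8
ES_D = 2; EF_D = 2+10 = 12
ES_E = 2; EF_E = 2+12 = 14
ES_F = max(EF_C=8, EF_D=12) = 12; EF_F = 12+7 = 19
ES_G = max(EF_C=8, EF_D=12) = 12; EF_G = 12+6 = 18
ES_H = 2; EF_H = 2+5 = 7
ES_I = max(EF_B=14, EF_C=8, EF_E=14, EF_F=19, EF_G=18, EF_H=7) = 19; EF_I = 19+11 = 30
Expected project duration μ = 30 days. Critical path: A → D → F → I.

Backward pass:
LF_I = 30; LS_I = 30−11 = 19
LF_H = LS_I = 19; LS_H = 19−5 = 14
LF_G = LS_I = 19; LS_G = 19−6 = 13
LF_F = LS_I = 19; LS_F = 19−7 = 12
LF_E = LS_I = 19; LS_E = 19−12 = 7
LF_D = min(LS_F=12, LS_G=13) = 12; LS_D = 12−10 = 2
LF_C = min(LS_F=12, LS_G=13, LS_I=19) = 12; LS_C = 12−6 = 6
LF_B = LS_I = 19; LS_B = 19−12 = 7
LF_A = min(LS_B=7, LS_C=6, LS_D=2, LS_E=7, LS_H=14) = 2; LS_A = 2−2 = 0
Slack_E = LS_E − ES_E = 7 − 2 = 5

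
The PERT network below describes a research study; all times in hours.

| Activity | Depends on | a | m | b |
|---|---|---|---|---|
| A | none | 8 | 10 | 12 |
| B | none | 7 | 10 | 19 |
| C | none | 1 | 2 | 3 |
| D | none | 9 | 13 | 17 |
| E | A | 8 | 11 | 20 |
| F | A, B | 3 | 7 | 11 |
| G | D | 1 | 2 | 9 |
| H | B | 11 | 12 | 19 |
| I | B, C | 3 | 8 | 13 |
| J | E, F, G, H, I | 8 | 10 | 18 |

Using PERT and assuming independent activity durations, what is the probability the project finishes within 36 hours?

0.634

te_A = (8 + 4·10 + 12)/6 = 60/6 = 10; σ²_A = ((12−8)/6)² = 0.444
te_B = (7 + 4·10 + 19)/6 = 66/6 = 11; σ²_B = ((19−7)/6)² = 4.000
te_C = (1 + 4·2 + 3)/6 = 12/6 = 2; σ²_C = ((3−1)/6)² = 0.111
te_D = (9 + 4·13 + 17)/6 = 78/6 = 13; σ²_D = ((17−9)/6)² = 1.778
te_E = (8 + 4·11 + 20)/6 = 72/6 = 12; σ²_E = ((20−8)/6)² = 4.000
te_F = (3 + 4·7 + 11)/6 = 42/6 = 7; σ²_F = ((11−3)/6)² = 1.778
te_G = (1 + 4·2 + 9)/6 = 18/6 = 3; σ²_G = ((9−1)/6)² = 1.778
te_H = (11 + 4·12 + 19)/6 = 78/6 = 13; σ²_H = ((19−11)/6)² = 1.778
te_I = (3 + 4·8 + 13)/6 = 48/6 = 8; σ²_I = ((13−3)/6)² = 2.778
te_J = (8 + 4·10 + 18)/6 = 66/6 = 11; σ²_J = ((18−8)/6)² = 2.778

Forward pass:
ES_A = 0; EF_A = 10
ES_B = 0; EF_B = 11
ES_C = 0; EF_C = 2
ES_D = 0; EF_D = 13
ES_E = 10; EF_E = 10+12 = 22
ES_F = max(EF_A=10, EF_B=11) = 11; EF_F = 11+7 = 18
ES_G = 13; EF_G = 13+3 = 16
ES_H = 11; EF_H = 11+13 = 24
ES_I = max(EF_B=11, EF_C=2) = 11; EF_I = 11+8 = 19
ES_J = max(EF_E=22, EF_F=18, EF_G=16, EF_H=24, EF_I=19) = 24; EF_J = 24+11 = 35
Expected project duration μ = 35 hours. Critical path: B → H → J.

Variance along critical path = 4.000 + 1.778 + 2.778 = 8.556; σ = √8.556 = 2.925 hours.
Z = (36 − 35) / 2.925 = 0.342
P(T ≤ 36) = Φ(0.342) ≈ 0.634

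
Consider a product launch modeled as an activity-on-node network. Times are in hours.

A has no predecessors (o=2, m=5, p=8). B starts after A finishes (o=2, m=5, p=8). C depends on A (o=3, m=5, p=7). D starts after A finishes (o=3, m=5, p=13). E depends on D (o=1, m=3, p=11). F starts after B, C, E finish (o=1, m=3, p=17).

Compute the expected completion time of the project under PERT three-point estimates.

20 hours

te_A = (2 + 4·5 + 8)/6 = 30/6 = 5
te_B = (2 + 4·5 + 8)/6 = 30/6 = 5
te_C = (3 + 4·5 + 7)/6 = 30/6 = 5
te_D = (3 + 4·5 + 13)/6 = 36/6 = 6
te_E = (1 + 4·3 + 11)/6 = 24/6 = 4
te_F = (1 + 4·3 + 17)/6 = 30/6 = 5

Forward pass:
ES_A = 0; EF_A = 5
ES_B = 5; EF_B = 5+5 = 10
ES_C = 5; EF_C = 5+5 = 10
ES_D = 5; EF_D = 5+6 = 11
ES_E = 11; EF_E = 11+4 = 15
ES_F = max(EF_B=10, EF_C=10, EF_E=15) = 15; EF_F = 15+5 = 20
Expected project duration μ = 20 hours. Critical path: A → D → E → F.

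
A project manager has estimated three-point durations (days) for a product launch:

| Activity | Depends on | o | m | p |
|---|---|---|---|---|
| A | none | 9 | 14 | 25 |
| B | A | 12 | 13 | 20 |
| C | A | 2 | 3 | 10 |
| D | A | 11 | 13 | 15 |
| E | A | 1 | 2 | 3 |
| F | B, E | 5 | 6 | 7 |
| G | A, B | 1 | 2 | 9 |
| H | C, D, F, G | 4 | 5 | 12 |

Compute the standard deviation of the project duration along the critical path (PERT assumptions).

te_A = (9 + 4·14 + 25)/6 = 90/6 = 15; σ²_A = ((25−9)/6)² = 7.111
te_B = (12 + 4·13 + 20)/6 = 84/6 = 14; σ²_B = ((20−12)/6)² = 1.778
te_C = (2 + 4·3 + 10)/6 = 24/6 = 4; σ²_C = ((10−2)/6)² = 1.778
te_D = (11 + 4·13 + 15)/6 = 78/6 = 13; σ²_D = ((15−11)/6)² = 0.444
te_E = (1 + 4·2 + 3)/6 = 12/6 = 2; σ²_E = ((3−1)/6)² = 0.111
te_F = (5 + 4·6 + 7)/6 = 36/6 = 6; σ²_F = ((7−5)/6)² = 0.111
te_G = (1 + 4·2 + 9)/6 = 18/6 = 3; σ²_G = ((9−1)/6)² = 1.778
te_H = (4 + 4·5 + 12)/6 = 36/6 = 6; σ²_H = ((12−4)/6)² = 1.778

Forward pass:
ES_A = 0; EF_A = 15
ES_B = 15; EF_B = 15+14 = 29
ES_C = 15; EF_C = 15+4 = 19
ES_D = 15; EF_D = 15+13 = 28
ES_E = 15; EF_E = 15+2 = 17
ES_F = max(EF_B=29, EF_E=17) = 29; EF_F = 29+6 = 35
ES_G = max(EF_A=15, EF_B=29) = 29; EF_G = 29+3 = 32
ES_H = max(EF_C=19, EF_D=28, EF_F=35, EF_G=32) = 35; EF_H = 35+6 = 41
Expected project duration μ = 41 days. Critical path: A → B → F → H.

Variance along critical path = 7.111 + 1.778 + 0.111 + 1.778 = 10.778
σ = √10.778 = 3.283 days

3.28 days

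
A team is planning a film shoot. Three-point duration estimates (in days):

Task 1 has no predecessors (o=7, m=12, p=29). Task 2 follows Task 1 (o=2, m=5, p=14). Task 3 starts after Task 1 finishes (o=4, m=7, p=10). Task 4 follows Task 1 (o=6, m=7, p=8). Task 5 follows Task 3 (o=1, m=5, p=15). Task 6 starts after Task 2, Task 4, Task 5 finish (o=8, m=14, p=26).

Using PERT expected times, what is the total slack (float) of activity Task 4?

6 days

te_Task 1 = (7 + 4·12 + 29)/6 = 84/6 = 14
te_Task 2 = (2 + 4·5 + 14)/6 = 36/6 = 6
te_Task 3 = (4 + 4·7 + 10)/6 = 42/6 = 7
te_Task 4 = (6 + 4·7 + 8)/6 = 42/6 = 7
te_Task 5 = (1 + 4·5 + 15)/6 = 36/6 = 6
te_Task 6 = (8 + 4·14 + 26)/6 = 90/6 = 15

Forward pass:
ES_Task 1 = 0; EF_Task 1 = 14
ES_Task 2 = 14; EF_Task 2 = 14+6 = 20
ES_Task 3 = 14; EF_Task 3 = 14+7 = 21
ES_Task 4 = 14; EF_Task 4 = 14+7 = 21
ES_Task 5 = 21; EF_Task 5 = 21+6 = 27
ES_Task 6 = max(EF_Task 2=20, EF_Task 4=21, EF_Task 5=27) = 27; EF_Task 6 = 27+15 = 42
Expected project duration μ = 42 days. Critical path: Task 1 → Task 3 → Task 5 → Task 6.

Backward pass:
LF_Task 6 = 42; LS_Task 6 = 42−15 = 27
LF_Task 5 = LS_Task 6 = 27; LS_Task 5 = 27−6 = 21
LF_Task 4 = LS_Task 6 = 27; LS_Task 4 = 27−7 = 20
LF_Task 3 = LS_Task 5 = 21; LS_Task 3 = 21−7 = 14
LF_Task 2 = LS_Task 6 = 27; LS_Task 2 = 27−6 = 21
LF_Task 1 = min(LS_Task 2=21, LS_Task 3=14, LS_Task 4=20) = 14; LS_Task 1 = 14−14 = 0
Slack_Task 4 = LS_Task 4 − ES_Task 4 = 20 − 14 = 6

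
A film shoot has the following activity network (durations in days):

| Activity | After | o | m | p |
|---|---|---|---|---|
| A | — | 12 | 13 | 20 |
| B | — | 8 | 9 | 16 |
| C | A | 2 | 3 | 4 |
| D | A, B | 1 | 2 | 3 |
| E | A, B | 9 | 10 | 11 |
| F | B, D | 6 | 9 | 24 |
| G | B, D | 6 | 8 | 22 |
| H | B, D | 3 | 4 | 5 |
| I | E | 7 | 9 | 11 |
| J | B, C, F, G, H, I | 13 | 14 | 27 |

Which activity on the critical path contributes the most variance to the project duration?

J

te_A = (12 + 4·13 + 20)/6 = 84/6 = 14; σ²_A = ((20−12)/6)² = 1.778
te_B = (8 + 4·9 + 16)/6 = 60/6 = 10; σ²_B = ((16−8)/6)² = 1.778
te_C = (2 + 4·3 + 4)/6 = 18/6 = 3; σ²_C = ((4−2)/6)² = 0.111
te_D = (1 + 4·2 + 3)/6 = 12/6 = 2; σ²_D = ((3−1)/6)² = 0.111
te_E = (9 + 4·10 + 11)/6 = 60/6 = 10; σ²_E = ((11−9)/6)² = 0.111
te_F = (6 + 4·9 + 24)/6 = 66/6 = 11; σ²_F = ((24−6)/6)² = 9.000
te_G = (6 + 4·8 + 22)/6 = 60/6 = 10; σ²_G = ((22−6)/6)² = 7.111
te_H = (3 + 4·4 + 5)/6 = 24/6 = 4; σ²_H = ((5−3)/6)² = 0.111
te_I = (7 + 4·9 + 11)/6 = 54/6 = 9; σ²_I = ((11−7)/6)² = 0.444
te_J = (13 + 4·14 + 27)/6 = 96/6 = 16; σ²_J = ((27−13)/6)² = 5.444

Forward pass:
ES_A = 0; EF_A = 14
ES_B = 0; EF_B = 10
ES_C = 14; EF_C = 14+3 = 17
ES_D = max(EF_A=14, EF_B=10) = 14; EF_D = 14+2 = 16
ES_E = max(EF_A=14, EF_B=10) = 14; EF_E = 14+10 = 24
ES_F = max(EF_B=10, EF_D=16) = 16; EF_F = 16+11 = 27
ES_G = max(EF_B=10, EF_D=16) = 16; EF_G = 16+10 = 26
ES_H = max(EF_B=10, EF_D=16) = 16; EF_H = 16+4 = 20
ES_I = 24; EF_I = 24+9 = 33
ES_J = max(EF_B=10, EF_C=17, EF_F=27, EF_G=26, EF_H=20, EF_I=33) = 33; EF_J = 33+16 = 49
Expected project duration μ = 49 days. Critical path: A → E → I → J.

Variances on critical path: σ²_A=1.778, σ²_E=0.111, σ²_I=0.444, σ²_J=5.444.
Largest is σ²_J = 5.444.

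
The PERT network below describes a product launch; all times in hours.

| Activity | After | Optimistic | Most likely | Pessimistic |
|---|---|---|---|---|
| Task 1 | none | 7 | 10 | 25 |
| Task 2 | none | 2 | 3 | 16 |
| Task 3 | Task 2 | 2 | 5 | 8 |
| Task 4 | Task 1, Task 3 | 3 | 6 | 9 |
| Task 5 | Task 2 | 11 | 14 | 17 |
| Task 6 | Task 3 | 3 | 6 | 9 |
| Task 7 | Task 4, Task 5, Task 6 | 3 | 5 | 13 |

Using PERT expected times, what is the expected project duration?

te_Task 1 = (7 + 4·10 + 25)/6 = 72/6 = 12
te_Task 2 = (2 + 4·3 + 16)/6 = 30/6 = 5
te_Task 3 = (2 + 4·5 + 8)/6 = 30/6 = 5
te_Task 4 = (3 + 4·6 + 9)/6 = 36/6 = 6
te_Task 5 = (11 + 4·14 + 17)/6 = 84/6 = 14
te_Task 6 = (3 + 4·6 + 9)/6 = 36/6 = 6
te_Task 7 = (3 + 4·5 + 13)/6 = 36/6 = 6

Forward pass:
ES_Task 1 = 0; EF_Task 1 = 12
ES_Task 2 = 0; EF_Task 2 = 5
ES_Task 3 = 5; EF_Task 3 = 5+5 = 10
ES_Task 4 = max(EF_Task 1=12, EF_Task 3=10) = 12; EF_Task 4 = 12+6 = 18
ES_Task 5 = 5; EF_Task 5 = 5+14 = 19
ES_Task 6 = 10; EF_Task 6 = 10+6 = 16
ES_Task 7 = max(EF_Task 4=18, EF_Task 5=19, EF_Task 6=16) = 19; EF_Task 7 = 19+6 = 25
Expected project duration μ = 25 hours. Critical path: Task 2 → Task 5 → Task 7.

25 hours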